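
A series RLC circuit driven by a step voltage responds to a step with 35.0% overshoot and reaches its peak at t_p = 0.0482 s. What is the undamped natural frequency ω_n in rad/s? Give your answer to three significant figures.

The overshoot fixes ζ = −ln(OS)/√(π²+ln²(OS)) = 0.317.
t_p = π/ω_d ⇒ ω_d = 65.2 rad/s; then ω_n = ω_d/√(1−ζ²) = 68.7 rad/s.

ω_n ≈ 68.7 rad/s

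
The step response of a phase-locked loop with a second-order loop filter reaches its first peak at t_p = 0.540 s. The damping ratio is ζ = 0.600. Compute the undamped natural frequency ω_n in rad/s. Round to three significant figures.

Peak time t_p = π/ω_d, so ω_d = π/t_p = π/0.540 = 5.82 rad/s.
ω_n = ω_d/√(1−ζ²) = 5.82/√0.640 = 7.27 rad/s.

ω_n ≈ 7.27 rad/s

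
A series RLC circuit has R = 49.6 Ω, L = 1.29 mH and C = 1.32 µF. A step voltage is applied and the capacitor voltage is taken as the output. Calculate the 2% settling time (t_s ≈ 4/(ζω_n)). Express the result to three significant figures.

For a series RLC circuit (capacitor voltage as output), ω_n = 1/√(LC) = 1/√(1.29 mH · 1.32 µF) = 24200 rad/s.
ζ = (R/2)·√(C/L) = (49.6/2)·√(1.32 µF/1.29 mH) = 0.793.
t_s ≈ 4/(ζω_n) = 0.000208 s.

t_s ≈ 0.000208 s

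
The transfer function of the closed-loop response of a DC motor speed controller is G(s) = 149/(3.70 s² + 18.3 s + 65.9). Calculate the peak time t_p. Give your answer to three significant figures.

Dividing through by 3.70: denominator becomes s² + 4.946 s + 17.81.
So ω_n = √17.81 = 4.22 rad/s and ζ = 4.946/(2·4.22) = 0.586.
The damped frequency ω_d = ω_n√(1−ζ²) = 3.42 rad/s. t_p = π/ω_d = 0.919 s.

t_p ≈ 0.919 s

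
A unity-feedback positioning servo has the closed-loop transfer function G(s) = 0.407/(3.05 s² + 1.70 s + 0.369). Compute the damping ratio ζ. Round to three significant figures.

Dividing through by 3.05: denominator becomes s² + 0.5574 s + 0.1210.
So ω_n = √0.1210 = 0.348 rad/s and ζ = 0.5574/(2·0.348) = 0.801.

ζ ≈ 0.801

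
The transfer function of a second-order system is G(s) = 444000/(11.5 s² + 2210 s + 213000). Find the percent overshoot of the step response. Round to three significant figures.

Dividing through by 11.5: denominator becomes s² + 192.2 s + 18520.
So ω_n = √18520 = 136 rad/s and ζ = 192.2/(2·136) = 0.706.
%OS = 100·exp(−πζ/√(1−ζ²)) = 4.36%.

%OS ≈ 4.36%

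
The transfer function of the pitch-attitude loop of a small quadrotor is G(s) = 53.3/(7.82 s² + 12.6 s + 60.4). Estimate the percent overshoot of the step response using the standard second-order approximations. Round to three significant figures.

%OS ≈ 38.6%

Dividing through by 7.82: denominator becomes s² + 1.611 s + 7.724.
So ω_n = √7.724 = 2.78 rad/s and ζ = 1.611/(2·2.78) = 0.290.
%OS = 100 e^{−πζ/√(1−ζ²)} with ζ = 0.290 gives 38.6%.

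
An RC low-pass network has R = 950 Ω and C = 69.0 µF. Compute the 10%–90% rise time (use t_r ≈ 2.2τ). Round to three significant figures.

τ = RC = 950 × 69.0 µF = 0.0655 s.
t_r ≈ 2.2τ = 0.144 s.

t_r ≈ 0.144 s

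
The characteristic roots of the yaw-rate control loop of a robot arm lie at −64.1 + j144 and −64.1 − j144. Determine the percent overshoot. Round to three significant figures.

With σ = 64.1, ω_d = 144: ω_n = √(σ²+ω_d²) = 158 rad/s, ζ = σ/ω_n = 0.407.
Overshoot: exp(−π·0.407/√(1−0.407²)) = 0.247, i.e. 24.7%.

%OS ≈ 24.7%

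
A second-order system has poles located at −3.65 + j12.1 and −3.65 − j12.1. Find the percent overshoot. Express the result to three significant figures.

The poles are at −σ ± jω_d with σ = 3.65 and ω_d = 12.1, so ω_n = √(σ²+ω_d²) = 12.6 rad/s and ζ = σ/ω_n = 0.289.
Overshoot: exp(−π·0.289/√(1−0.289²)) = 0.388, i.e. 38.8%.

%OS ≈ 38.8%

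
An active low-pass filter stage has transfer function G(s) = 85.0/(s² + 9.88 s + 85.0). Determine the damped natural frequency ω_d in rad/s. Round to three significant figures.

ω_d ≈ 7.78 rad/s

ω_n = √85.0 = 9.22 rad/s; ζ = 9.88/(2·9.22) = 0.536.
ω_d = 9.22·√(1 − 0.536²) = 7.78 rad/s.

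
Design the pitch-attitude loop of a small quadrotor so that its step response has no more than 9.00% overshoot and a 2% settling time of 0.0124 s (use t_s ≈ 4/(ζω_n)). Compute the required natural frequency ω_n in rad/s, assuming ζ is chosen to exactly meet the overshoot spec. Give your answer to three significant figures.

From %OS = 100·exp(−πζ/√(1−ζ²)), invert to get ζ = −ln(OS)/√(π² + ln²(OS)) with OS = 0.0900.
−ln 0.0900 = 2.408, so ζ = 2.408/√(π² + 5.798) = 0.608.
Then ω_n = 4/(ζ t_s) = 4/(0.608 × 0.0124) = 530 rad/s.

ω_n ≈ 530 rad/s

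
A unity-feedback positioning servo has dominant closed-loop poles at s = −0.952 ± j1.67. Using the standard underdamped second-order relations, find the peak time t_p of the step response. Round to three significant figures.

t_p ≈ 1.88 s

t_p = π/ω_d with ω_d = 1.67 (the imaginary part), so t_p = 1.88 s.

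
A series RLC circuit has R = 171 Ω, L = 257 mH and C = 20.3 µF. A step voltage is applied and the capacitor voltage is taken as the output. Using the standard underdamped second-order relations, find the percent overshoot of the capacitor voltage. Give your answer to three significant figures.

For a series RLC circuit (capacitor voltage as output), ω_n = 1/√(LC) = 1/√(257 mH · 20.3 µF) = 438 rad/s.
ζ = (R/2)·√(C/L) = (171/2)·√(20.3 µF/257 mH) = 0.760.
%OS = 100·exp(−πζ/√(1−ζ²)) = 2.54%.

%OS ≈ 2.54%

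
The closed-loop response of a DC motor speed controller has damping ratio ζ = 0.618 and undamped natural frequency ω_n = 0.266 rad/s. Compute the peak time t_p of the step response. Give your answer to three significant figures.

t_p ≈ 15.0 s

The damped frequency is ω_d = ω_n√(1−ζ²) = 0.266·√(1−0.382) = 0.209 rad/s.
Peak time t_p = π/ω_d = π/0.209 = 15.0 s.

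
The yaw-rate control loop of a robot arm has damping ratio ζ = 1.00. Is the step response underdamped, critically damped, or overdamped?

critically damped

Since ζ = 1, the system is critically damped.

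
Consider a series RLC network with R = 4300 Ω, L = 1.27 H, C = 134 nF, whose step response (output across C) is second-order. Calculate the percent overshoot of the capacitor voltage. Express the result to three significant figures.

For a series RLC circuit (capacitor voltage as output), ω_n = 1/√(LC) = 1/√(1.27 H · 134 nF) = 2420 rad/s.
ζ = (R/2)·√(C/L) = (4300/2)·√(134 nF/1.27 H) = 0.698.
%OS = 100 e^{−πζ/√(1−ζ²)} with ζ = 0.698 gives 4.66%.

%OS ≈ 4.66%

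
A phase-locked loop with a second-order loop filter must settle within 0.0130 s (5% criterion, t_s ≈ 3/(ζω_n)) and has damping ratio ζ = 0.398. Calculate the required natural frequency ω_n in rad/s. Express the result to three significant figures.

ω_n ≈ 580 rad/s

Rearranging t_s ≈ 3/(ζω_n) gives ω_n = 3/(ζ·t_s) = 3/(0.398 × 0.0130) = 580 rad/s.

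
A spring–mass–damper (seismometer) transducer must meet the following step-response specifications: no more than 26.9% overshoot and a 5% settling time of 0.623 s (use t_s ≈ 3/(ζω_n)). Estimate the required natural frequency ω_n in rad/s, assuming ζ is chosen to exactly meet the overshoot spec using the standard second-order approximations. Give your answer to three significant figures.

ω_n ≈ 12.5 rad/s

ζ = −ln(OS)/√(π² + (ln OS)²). With OS = 0.269, ln OS = −1.313 and ζ = 1.313/3.405 = 0.386.
Then ω_n = 3/(ζ t_s) = 3/(0.386 × 0.623) = 12.5 rad/s.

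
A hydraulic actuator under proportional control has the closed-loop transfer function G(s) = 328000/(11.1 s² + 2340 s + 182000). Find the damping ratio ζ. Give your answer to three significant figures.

ζ ≈ 0.823

Dividing through by 11.1: denominator becomes s² + 210.8 s + 16400.
So ω_n = √16400 = 128 rad/s and ζ = 210.8/(2·128) = 0.823.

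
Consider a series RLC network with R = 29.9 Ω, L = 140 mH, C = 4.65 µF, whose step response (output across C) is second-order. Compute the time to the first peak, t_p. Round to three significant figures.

t_p ≈ 0.00254 s

For a series RLC circuit (capacitor voltage as output), ω_n = 1/√(LC) = 1/√(140 mH · 4.65 µF) = 1240 rad/s.
ζ = (R/2)·√(C/L) = (29.9/2)·√(4.65 µF/140 mH) = 0.0862.
ω_d = ω_n√(1−ζ²) = 1230 rad/s. t_p = π/ω_d = 0.00254 s.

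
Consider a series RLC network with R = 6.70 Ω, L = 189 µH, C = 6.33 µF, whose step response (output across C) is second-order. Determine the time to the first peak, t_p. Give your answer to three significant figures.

t_p ≈ 0.000138 s

For a series RLC circuit (capacitor voltage as output), ω_n = 1/√(LC) = 1/√(189 µH · 6.33 µF) = 28900 rad/s.
ζ = (R/2)·√(C/L) = (6.70/2)·√(6.33 µF/189 µH) = 0.613.
ω_d = ω_n√(1−ζ²) = 22800 rad/s. t_p = π/ω_d = 0.000138 s.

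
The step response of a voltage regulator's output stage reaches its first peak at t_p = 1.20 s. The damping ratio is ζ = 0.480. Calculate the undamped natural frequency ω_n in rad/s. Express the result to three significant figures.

Peak time t_p = π/ω_d, so ω_d = π/t_p = π/1.20 = 2.62 rad/s.
ω_n = ω_d/√(1−ζ²) = 2.62/√0.770 = 2.98 rad/s.

ω_n ≈ 2.98 rad/s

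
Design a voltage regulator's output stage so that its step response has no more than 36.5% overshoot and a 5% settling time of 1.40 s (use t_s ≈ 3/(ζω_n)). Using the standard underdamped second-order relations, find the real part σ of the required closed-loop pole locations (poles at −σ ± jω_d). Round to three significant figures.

The settling-time spec alone fixes σ = ζω_n = 3/t_s = 3/1.40 = 2.14.
(Overshoot then fixes ζ = 0.305 and hence ω_d = σ·√(1−ζ²)/ζ = 6.68 rad/s.)

σ ≈ 2.14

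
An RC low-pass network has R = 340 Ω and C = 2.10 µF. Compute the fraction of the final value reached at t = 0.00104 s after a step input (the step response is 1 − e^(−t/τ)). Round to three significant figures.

τ = RC = 340 × 2.10 µF = 0.000714 s.
y(t)/y_∞ = 1 − e^(−t/τ) = 1 − e^(−0.00104/0.000714) = 1 − e^(−1.46) = 0.767.

y/y_∞ ≈ 0.767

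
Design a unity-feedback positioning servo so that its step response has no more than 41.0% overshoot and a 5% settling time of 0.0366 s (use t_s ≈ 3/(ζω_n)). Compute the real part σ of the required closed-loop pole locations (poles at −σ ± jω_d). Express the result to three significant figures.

The settling-time spec alone fixes σ = ζω_n = 3/t_s = 3/0.0366 = 82.0.
(Overshoot then fixes ζ = 0.273 and hence ω_d = σ·√(1−ζ²)/ζ = 289 rad/s.)

σ ≈ 82.0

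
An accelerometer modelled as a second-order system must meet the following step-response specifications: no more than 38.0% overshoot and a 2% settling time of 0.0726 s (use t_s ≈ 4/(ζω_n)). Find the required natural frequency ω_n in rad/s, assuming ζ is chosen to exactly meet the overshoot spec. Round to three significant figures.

ζ = −ln(OS)/√(π² + (ln OS)²). With OS = 0.380, ln OS = −0.9676 and ζ = 0.9676/3.287 = 0.294.
From t_s ≈ 4/(ζω_n): ω_n = 4/(ζ·t_s) = 4/(0.294·0.0726) = 187 rad/s.

ω_n ≈ 187 rad/s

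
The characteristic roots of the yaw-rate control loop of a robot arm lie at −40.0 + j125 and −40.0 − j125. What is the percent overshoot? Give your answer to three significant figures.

With σ = 40.0, ω_d = 125: ω_n = √(σ²+ω_d²) = 131 rad/s, ζ = σ/ω_n = 0.305.
Overshoot: exp(−π·0.305/√(1−0.305²)) = 0.366, i.e. 36.6%.

%OS ≈ 36.6%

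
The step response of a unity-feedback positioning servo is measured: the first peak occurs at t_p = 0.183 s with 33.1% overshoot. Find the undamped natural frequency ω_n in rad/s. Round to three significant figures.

ω_n ≈ 18.2 rad/s

The overshoot fixes ζ = −ln(OS)/√(π²+ln²(OS)) = 0.332.
t_p = π/ω_d ⇒ ω_d = 17.2 rad/s; then ω_n = ω_d/√(1−ζ²) = 18.2 rad/s.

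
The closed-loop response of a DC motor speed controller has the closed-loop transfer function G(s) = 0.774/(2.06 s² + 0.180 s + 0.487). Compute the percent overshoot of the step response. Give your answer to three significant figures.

Dividing through by 2.06: denominator becomes s² + 0.08738 s + 0.2364.
So ω_n = √0.2364 = 0.486 rad/s and ζ = 0.08738/(2·0.486) = 0.0899.
%OS = 100·exp(−πζ/√(1−ζ²)) = 75.3%.

%OS ≈ 75.3%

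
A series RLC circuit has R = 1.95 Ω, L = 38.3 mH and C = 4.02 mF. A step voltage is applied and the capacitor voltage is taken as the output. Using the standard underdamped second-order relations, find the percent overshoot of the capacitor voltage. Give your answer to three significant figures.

%OS ≈ 35.1%

For a series RLC circuit (capacitor voltage as output), ω_n = 1/√(LC) = 1/√(38.3 mH · 4.02 mF) = 80.6 rad/s.
ζ = (R/2)·√(C/L) = (1.95/2)·√(4.02 mF/38.3 mH) = 0.316.
%OS = 100·exp(−πζ/√(1−ζ²)) = 35.1%.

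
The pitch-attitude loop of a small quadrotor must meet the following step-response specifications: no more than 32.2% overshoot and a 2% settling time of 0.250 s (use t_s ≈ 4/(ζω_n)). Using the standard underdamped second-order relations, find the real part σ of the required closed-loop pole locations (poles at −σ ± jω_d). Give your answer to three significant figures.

σ ≈ 16.0

The settling-time spec alone fixes σ = ζω_n = 4/t_s = 4/0.250 = 16.0.
(Overshoot then fixes ζ = 0.339 and hence ω_d = σ·√(1−ζ²)/ζ = 44.4 rad/s.)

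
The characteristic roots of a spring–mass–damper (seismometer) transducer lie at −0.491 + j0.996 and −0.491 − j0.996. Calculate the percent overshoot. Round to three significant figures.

With σ = 0.491, ω_d = 0.996: ω_n = √(σ²+ω_d²) = 1.11 rad/s, ζ = σ/ω_n = 0.442.
Overshoot: exp(−π·0.442/√(1−0.442²)) = 0.213, i.e. 21.3%.

%OS ≈ 21.3%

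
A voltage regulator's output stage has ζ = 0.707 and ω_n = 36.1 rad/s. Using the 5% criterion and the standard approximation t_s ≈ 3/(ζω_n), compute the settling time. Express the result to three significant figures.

t_s ≈ 0.118 s

t_s ≈ 3/(ζω_n) = 3/(0.707 × 36.1) = 0.118 s.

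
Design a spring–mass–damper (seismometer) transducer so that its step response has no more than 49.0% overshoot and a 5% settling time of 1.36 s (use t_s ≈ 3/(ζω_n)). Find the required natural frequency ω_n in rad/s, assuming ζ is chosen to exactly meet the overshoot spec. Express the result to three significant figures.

ω_n ≈ 9.96 rad/s

ζ = −ln(OS)/√(π² + (ln OS)²). With OS = 0.490, ln OS = −0.7133 and ζ = 0.7133/3.222 = 0.221.
Then ω_n = 3/(ζ t_s) = 3/(0.221 × 1.36) = 9.96 rad/s.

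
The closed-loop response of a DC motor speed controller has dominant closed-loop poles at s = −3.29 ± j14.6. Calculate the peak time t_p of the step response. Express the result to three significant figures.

t_p = π/ω_d with ω_d = 14.6 (the imaginary part), so t_p = 0.215 s.

t_p ≈ 0.215 s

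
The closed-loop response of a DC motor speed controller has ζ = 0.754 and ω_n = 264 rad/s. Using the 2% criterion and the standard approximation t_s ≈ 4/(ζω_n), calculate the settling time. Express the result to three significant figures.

t_s ≈ 0.0201 s

t_s ≈ 4/(ζω_n) = 4/(0.754 × 264) = 0.0201 s.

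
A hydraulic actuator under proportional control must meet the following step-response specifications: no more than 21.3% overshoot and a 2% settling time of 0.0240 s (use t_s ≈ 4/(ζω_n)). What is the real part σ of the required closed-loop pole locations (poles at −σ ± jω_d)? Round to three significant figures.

The settling-time spec alone fixes σ = ζω_n = 4/t_s = 4/0.0240 = 167.
(Overshoot then fixes ζ = 0.442 and hence ω_d = σ·√(1−ζ²)/ζ = 339 rad/s.)

σ ≈ 167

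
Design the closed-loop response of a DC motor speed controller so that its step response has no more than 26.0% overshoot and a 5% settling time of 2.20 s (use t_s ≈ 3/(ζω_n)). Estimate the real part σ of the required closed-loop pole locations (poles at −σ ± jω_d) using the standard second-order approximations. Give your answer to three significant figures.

The settling-time spec alone fixes σ = ζω_n = 3/t_s = 3/2.20 = 1.36.
(Overshoot then fixes ζ = 0.394 and hence ω_d = σ·√(1−ζ²)/ζ = 3.18 rad/s.)

σ ≈ 1.36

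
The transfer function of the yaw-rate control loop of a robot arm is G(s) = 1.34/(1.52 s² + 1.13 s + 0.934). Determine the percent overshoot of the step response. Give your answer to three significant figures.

Dividing through by 1.52: denominator becomes s² + 0.7434 s + 0.6145.
So ω_n = √0.6145 = 0.784 rad/s and ζ = 0.7434/(2·0.784) = 0.474.
%OS = 100 e^{−πζ/√(1−ζ²)} with ζ = 0.474 gives 18.4%.

%OS ≈ 18.4%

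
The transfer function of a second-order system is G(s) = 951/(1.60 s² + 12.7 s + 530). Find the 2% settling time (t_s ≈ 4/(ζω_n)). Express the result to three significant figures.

t_s ≈ 1.01 s

Dividing through by 1.60: denominator becomes s² + 7.937 s + 331.2.
So ω_n = √331.2 = 18.2 rad/s and ζ = 7.937/(2·18.2) = 0.218.
t_s ≈ 4/(ζω_n) = 1.01 s.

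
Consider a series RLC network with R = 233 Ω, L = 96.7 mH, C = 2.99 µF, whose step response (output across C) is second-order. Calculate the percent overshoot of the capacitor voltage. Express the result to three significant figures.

%OS ≈ 6.91%

For a series RLC circuit (capacitor voltage as output), ω_n = 1/√(LC) = 1/√(96.7 mH · 2.99 µF) = 1860 rad/s.
ζ = (R/2)·√(C/L) = (233/2)·√(2.99 µF/96.7 mH) = 0.648.
Overshoot: exp(−π·0.648/√(1−0.648²)) = 0.0691, i.e. 6.91%.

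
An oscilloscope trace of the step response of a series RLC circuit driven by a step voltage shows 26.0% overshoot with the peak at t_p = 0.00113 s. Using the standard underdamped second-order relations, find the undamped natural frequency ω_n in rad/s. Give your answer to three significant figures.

The overshoot fixes ζ = −ln(OS)/√(π²+ln²(OS)) = 0.394.
From t_p = π/ω_d, ω_d = π/0.00113 = 2780 rad/s, so ω_n = ω_d/√(1−ζ²) = 3020 rad/s.

ω_n ≈ 3020 rad/s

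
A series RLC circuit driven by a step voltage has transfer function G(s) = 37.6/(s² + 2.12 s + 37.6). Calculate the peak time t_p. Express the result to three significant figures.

ω_n = √37.6 = 6.13 rad/s; ζ = 2.12/(2·6.13) = 0.173.
ω_d = ω_n√(1−ζ²) = 6.04 rad/s. Then t_p = π/ω_d = 0.520 s.

t_p ≈ 0.520 s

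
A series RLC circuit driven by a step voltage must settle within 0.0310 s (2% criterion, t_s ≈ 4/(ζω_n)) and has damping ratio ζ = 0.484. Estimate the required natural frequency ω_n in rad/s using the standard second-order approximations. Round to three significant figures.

ω_n ≈ 267 rad/s

Rearranging t_s ≈ 4/(ζω_n) gives ω_n = 4/(ζ·t_s) = 4/(0.484 × 0.0310) = 267 rad/s.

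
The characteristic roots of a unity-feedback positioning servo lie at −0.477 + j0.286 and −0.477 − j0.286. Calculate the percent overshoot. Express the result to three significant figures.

|pole| = ω_n = √(0.477² + 0.286²) = 0.556 rad/s; ζ = cos θ = σ/ω_n = 0.858.
%OS = 100·exp(−πζ/√(1−ζ²)) = 0.530%.

%OS ≈ 0.530%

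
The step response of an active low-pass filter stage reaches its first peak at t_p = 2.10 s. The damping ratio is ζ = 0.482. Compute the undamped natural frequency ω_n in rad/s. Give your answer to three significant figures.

Peak time t_p = π/ω_d, so ω_d = π/t_p = π/2.10 = 1.50 rad/s.
ω_n = ω_d/√(1−ζ²) = 1.50/√0.768 = 1.71 rad/s.

ω_n ≈ 1.71 rad/s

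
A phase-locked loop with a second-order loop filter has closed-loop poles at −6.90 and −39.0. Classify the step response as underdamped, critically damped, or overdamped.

Since the poles are distinct, negative and real, the response is overdamped.

overdamped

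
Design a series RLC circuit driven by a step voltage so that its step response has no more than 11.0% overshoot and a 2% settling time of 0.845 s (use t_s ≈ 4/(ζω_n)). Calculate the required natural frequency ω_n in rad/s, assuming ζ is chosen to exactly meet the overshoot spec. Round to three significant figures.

ζ = −ln(OS)/√(π² + (ln OS)²). With OS = 0.110, ln OS = −2.207 and ζ = 2.207/3.839 = 0.575.
Then ω_n = 4/(ζ t_s) = 4/(0.575 × 0.845) = 8.23 rad/s.

ω_n ≈ 8.23 rad/s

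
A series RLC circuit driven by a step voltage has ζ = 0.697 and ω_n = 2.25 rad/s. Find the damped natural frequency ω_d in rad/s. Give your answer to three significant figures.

ω_d = ω_n√(1−ζ²) = 2.25·√0.514 = 1.61 rad/s.

ω_d ≈ 1.61 rad/s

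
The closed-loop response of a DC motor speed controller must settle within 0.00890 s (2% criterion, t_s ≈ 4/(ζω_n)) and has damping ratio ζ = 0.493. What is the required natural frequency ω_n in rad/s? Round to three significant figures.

ω_n ≈ 912 rad/s

Rearranging t_s ≈ 4/(ζω_n) gives ω_n = 4/(ζ·t_s) = 4/(0.493 × 0.00890) = 912 rad/s.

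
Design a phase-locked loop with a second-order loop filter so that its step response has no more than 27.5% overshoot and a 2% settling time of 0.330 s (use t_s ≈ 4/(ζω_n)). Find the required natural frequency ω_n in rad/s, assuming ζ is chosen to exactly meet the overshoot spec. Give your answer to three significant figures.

ζ = −ln(OS)/√(π² + (ln OS)²). With OS = 0.275, ln OS = −1.291 and ζ = 1.291/3.397 = 0.380.
Then ω_n = 4/(ζ t_s) = 4/(0.380 × 0.330) = 31.9 rad/s.

ω_n ≈ 31.9 rad/s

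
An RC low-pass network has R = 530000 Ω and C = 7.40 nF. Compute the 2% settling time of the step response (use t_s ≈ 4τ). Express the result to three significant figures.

t_s ≈ 0.0157 s

τ = RC = 530000 × 7.40 nF = 0.00392 s.
t_s ≈ 4τ = 0.0157 s.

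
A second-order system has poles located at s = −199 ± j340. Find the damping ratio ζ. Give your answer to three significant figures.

ζ ≈ 0.505

With σ = 199, ω_d = 340: ω_n = √(σ²+ω_d²) = 394 rad/s, ζ = σ/ω_n = 0.505.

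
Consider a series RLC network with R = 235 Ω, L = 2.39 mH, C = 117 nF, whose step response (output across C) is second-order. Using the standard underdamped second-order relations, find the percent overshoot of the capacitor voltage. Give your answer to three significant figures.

%OS ≈ 1.07%

For a series RLC circuit (capacitor voltage as output), ω_n = 1/√(LC) = 1/√(2.39 mH · 117 nF) = 59800 rad/s.
ζ = (R/2)·√(C/L) = (235/2)·√(117 nF/2.39 mH) = 0.822.
%OS = 100 e^{−πζ/√(1−ζ²)} with ζ = 0.822 gives 1.07%.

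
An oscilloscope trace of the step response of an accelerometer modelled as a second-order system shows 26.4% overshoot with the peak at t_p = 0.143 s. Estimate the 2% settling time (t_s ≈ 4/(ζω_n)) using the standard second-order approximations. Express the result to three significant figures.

t_s ≈ 0.429 s

ζ from %OS: ζ = |ln 0.264|/√(π²+ln²0.264) = 0.390.
t_p = π/ω_d ⇒ ω_d = 22.0 rad/s; then ω_n = ω_d/√(1−ζ²) = 23.9 rad/s.
t_s ≈ 4/(ζω_n) = 4/(0.390·23.9) = 0.429 s.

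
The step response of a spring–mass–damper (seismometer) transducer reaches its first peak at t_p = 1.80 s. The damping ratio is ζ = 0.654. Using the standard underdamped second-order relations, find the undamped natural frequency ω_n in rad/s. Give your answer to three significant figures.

Peak time t_p = π/ω_d, so ω_d = π/t_p = π/1.80 = 1.75 rad/s.
ω_n = ω_d/√(1−ζ²) = 1.75/√0.572 = 2.31 rad/s.

ω_n ≈ 2.31 rad/s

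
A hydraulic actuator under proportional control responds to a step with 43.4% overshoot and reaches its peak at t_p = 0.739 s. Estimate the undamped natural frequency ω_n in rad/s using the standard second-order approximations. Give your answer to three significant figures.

ω_n ≈ 4.40 rad/s

The overshoot fixes ζ = −ln(OS)/√(π²+ln²(OS)) = 0.257.
t_p = π/ω_d ⇒ ω_d = 4.25 rad/s; then ω_n = ω_d/√(1−ζ²) = 4.40 rad/s.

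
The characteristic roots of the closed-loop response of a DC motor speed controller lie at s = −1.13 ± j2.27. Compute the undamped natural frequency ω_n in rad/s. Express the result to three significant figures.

The poles are at −σ ± jω_d with σ = 1.13 and ω_d = 2.27, so ω_n = √(σ²+ω_d²) = 2.54 rad/s and ζ = σ/ω_n = 0.446.

ω_n ≈ 2.54 rad/s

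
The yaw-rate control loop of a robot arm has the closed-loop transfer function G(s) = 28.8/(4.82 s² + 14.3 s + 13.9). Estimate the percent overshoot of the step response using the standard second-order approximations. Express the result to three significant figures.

Dividing through by 4.82: denominator becomes s² + 2.967 s + 2.884.
So ω_n = √2.884 = 1.70 rad/s and ζ = 2.967/(2·1.70) = 0.874.
%OS = 100 e^{−πζ/√(1−ζ²)} with ζ = 0.874 gives 0.356%.

%OS ≈ 0.356%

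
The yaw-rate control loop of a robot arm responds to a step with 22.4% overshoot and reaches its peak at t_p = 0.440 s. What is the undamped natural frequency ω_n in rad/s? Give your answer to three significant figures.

ζ from %OS: ζ = |ln 0.224|/√(π²+ln²0.224) = 0.430.
From t_p = π/ω_d, ω_d = π/0.440 = 7.14 rad/s, so ω_n = ω_d/√(1−ζ²) = 7.91 rad/s.

ω_n ≈ 7.91 rad/s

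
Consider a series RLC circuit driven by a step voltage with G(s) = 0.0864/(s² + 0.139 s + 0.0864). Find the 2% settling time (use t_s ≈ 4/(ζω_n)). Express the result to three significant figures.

ω_n = √0.0864 = 0.294 rad/s; ζ = 0.139/(2·0.294) = 0.236.
t_s ≈ 4/(ζω_n) = 4/(0.236·0.294) = 57.6 s.

t_s ≈ 57.6 s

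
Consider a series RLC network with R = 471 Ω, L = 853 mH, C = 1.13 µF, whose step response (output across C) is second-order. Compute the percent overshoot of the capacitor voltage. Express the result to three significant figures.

For a series RLC circuit (capacitor voltage as output), ω_n = 1/√(LC) = 1/√(853 mH · 1.13 µF) = 1020 rad/s.
ζ = (R/2)·√(C/L) = (471/2)·√(1.13 µF/853 mH) = 0.271.
%OS = 100·exp(−πζ/√(1−ζ²)) = 41.3%.

%OS ≈ 41.3%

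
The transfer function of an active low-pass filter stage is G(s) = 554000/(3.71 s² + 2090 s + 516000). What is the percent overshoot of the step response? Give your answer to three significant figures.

Dividing through by 3.71: denominator becomes s² + 563.3 s + 139100.
So ω_n = √139100 = 373 rad/s and ζ = 563.3/(2·373) = 0.755.
Overshoot: exp(−π·0.755/√(1−0.755²)) = 0.0268, i.e. 2.68%.

%OS ≈ 2.68%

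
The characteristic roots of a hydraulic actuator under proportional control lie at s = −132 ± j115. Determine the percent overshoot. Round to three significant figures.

The poles are at −σ ± jω_d with σ = 132 and ω_d = 115, so ω_n = √(σ²+ω_d²) = 175 rad/s and ζ = σ/ω_n = 0.754.
%OS = 100·exp(−πζ/√(1−ζ²)) = 2.72%.

%OS ≈ 2.72%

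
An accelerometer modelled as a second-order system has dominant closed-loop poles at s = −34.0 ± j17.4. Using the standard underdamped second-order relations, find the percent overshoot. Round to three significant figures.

The poles are at −σ ± jω_d with σ = 34.0 and ω_d = 17.4, so ω_n = √(σ²+ω_d²) = 38.2 rad/s and ζ = σ/ω_n = 0.890.
%OS = 100·exp(−πζ/√(1−ζ²)) = 0.216%.

%OS ≈ 0.216%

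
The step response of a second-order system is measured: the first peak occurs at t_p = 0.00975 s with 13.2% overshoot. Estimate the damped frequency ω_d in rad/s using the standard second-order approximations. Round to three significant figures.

t_p = π/ω_d, so ω_d = π/0.00975 = 322 rad/s.

ω_d ≈ 322 rad/s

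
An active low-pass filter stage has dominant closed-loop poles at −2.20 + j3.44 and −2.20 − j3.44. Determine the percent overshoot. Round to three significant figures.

%OS ≈ 13.4%

The poles are at −σ ± jω_d with σ = 2.20 and ω_d = 3.44, so ω_n = √(σ²+ω_d²) = 4.08 rad/s and ζ = σ/ω_n = 0.539.
%OS = 100 e^{−πζ/√(1−ζ²)} with ζ = 0.539 gives 13.4%.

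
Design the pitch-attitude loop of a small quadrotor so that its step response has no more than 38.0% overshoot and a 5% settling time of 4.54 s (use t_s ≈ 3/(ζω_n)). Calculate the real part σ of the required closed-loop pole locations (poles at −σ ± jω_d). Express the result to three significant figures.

The settling-time spec alone fixes σ = ζω_n = 3/t_s = 3/4.54 = 0.661.
(Overshoot then fixes ζ = 0.294 and hence ω_d = σ·√(1−ζ²)/ζ = 2.15 rad/s.)

σ ≈ 0.661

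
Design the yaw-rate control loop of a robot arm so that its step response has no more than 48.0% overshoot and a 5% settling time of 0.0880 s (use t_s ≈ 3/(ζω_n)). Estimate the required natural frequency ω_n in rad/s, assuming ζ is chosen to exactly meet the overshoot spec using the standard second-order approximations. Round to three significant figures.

ω_n ≈ 150 rad/s

Inverting the overshoot relation: ζ = |ln 0.480|/√(π² + ln²0.480) = 0.228.
From t_s ≈ 3/(ζω_n): ω_n = 3/(ζ·t_s) = 3/(0.228·0.0880) = 150 rad/s.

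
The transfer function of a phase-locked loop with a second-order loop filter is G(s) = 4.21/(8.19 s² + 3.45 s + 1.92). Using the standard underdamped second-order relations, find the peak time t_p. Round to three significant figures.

t_p ≈ 7.21 s

Dividing through by 8.19: denominator becomes s² + 0.4212 s + 0.2344.
So ω_n = √0.2344 = 0.484 rad/s and ζ = 0.4212/(2·0.484) = 0.435.
The damped frequency ω_d = ω_n√(1−ζ²) = 0.436 rad/s. t_p = π/ω_d = 7.21 s.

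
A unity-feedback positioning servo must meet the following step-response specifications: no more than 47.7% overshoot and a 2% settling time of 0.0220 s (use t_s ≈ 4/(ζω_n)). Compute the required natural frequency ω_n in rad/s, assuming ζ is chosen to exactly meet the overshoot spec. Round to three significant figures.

ζ = −ln(OS)/√(π² + (ln OS)²). With OS = 0.477, ln OS = −0.7402 and ζ = 0.7402/3.228 = 0.229.
From t_s ≈ 4/(ζω_n): ω_n = 4/(ζ·t_s) = 4/(0.229·0.0220) = 793 rad/s.

ω_n ≈ 793 rad/s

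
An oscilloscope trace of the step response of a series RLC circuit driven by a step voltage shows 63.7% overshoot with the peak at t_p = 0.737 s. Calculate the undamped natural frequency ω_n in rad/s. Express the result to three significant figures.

From the overshoot, ζ = −ln(OS)/√(π²+ln²(OS)) = 0.142.
From t_p = π/ω_d, ω_d = π/0.737 = 4.26 rad/s, so ω_n = ω_d/√(1−ζ²) = 4.31 rad/s.

ω_n ≈ 4.31 rad/s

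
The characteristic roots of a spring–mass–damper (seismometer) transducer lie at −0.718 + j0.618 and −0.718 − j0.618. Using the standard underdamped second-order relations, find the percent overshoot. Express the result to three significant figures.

%OS ≈ 2.60%

|pole| = ω_n = √(0.718² + 0.618²) = 0.947 rad/s; ζ = cos θ = σ/ω_n = 0.758.
%OS = 100·exp(−πζ/√(1−ζ²)) = 2.60%.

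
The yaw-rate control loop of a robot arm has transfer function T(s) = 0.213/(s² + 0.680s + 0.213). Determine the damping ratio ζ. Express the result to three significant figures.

Comparing the denominator to s² + 2ζω_n s + ω_n²: ω_n = √0.213 = 0.462 rad/s, and 2ζω_n = 0.680 so ζ = 0.680/(2·0.462) = 0.737.

ζ ≈ 0.737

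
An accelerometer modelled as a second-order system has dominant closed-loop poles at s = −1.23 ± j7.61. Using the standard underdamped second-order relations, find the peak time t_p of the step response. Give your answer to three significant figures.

t_p = π/ω_d with ω_d = 7.61 (the imaginary part), so t_p = 0.413 s.

t_p ≈ 0.413 s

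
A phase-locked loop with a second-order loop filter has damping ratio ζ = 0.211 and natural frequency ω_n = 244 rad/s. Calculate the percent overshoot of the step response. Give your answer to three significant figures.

For an underdamped second-order system, %OS = 100·exp(−πζ/√(1−ζ²)).
πζ/√(1−ζ²) = π·0.211/√(1−0.0445) = 0.6781, so %OS = 100·e^(−0.6781) = 50.8%.

%OS ≈ 50.8%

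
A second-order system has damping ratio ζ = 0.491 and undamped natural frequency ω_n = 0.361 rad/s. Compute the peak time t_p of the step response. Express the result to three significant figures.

t_p ≈ 9.99 s

The damped frequency is ω_d = ω_n√(1−ζ²) = 0.361·√(1−0.241) = 0.314 rad/s.
Peak time t_p = π/ω_d = π/0.314 = 9.99 s.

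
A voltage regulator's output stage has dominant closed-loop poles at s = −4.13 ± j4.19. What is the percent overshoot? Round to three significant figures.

With σ = 4.13, ω_d = 4.19: ω_n = √(σ²+ω_d²) = 5.88 rad/s, ζ = σ/ω_n = 0.702.
%OS = 100 e^{−πζ/√(1−ζ²)} with ζ = 0.702 gives 4.52%.

%OS ≈ 4.52%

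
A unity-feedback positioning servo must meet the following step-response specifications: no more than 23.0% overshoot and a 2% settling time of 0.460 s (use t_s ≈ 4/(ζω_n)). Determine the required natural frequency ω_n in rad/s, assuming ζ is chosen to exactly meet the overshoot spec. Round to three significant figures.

ω_n ≈ 20.5 rad/s

Inverting the overshoot relation: ζ = |ln 0.230|/√(π² + ln²0.230) = 0.424.
From t_s ≈ 4/(ζω_n): ω_n = 4/(ζ·t_s) = 4/(0.424·0.460) = 20.5 rad/s.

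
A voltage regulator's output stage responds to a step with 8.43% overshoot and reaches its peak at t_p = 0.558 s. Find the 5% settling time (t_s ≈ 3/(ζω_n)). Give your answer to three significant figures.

t_s ≈ 0.677 s

The overshoot fixes ζ = −ln(OS)/√(π²+ln²(OS)) = 0.619.
From t_p = π/ω_d, ω_d = π/0.558 = 5.63 rad/s, so ω_n = ω_d/√(1−ζ²) = 7.17 rad/s.
t_s ≈ 3/(ζω_n) = 3/(0.619·7.17) = 0.677 s.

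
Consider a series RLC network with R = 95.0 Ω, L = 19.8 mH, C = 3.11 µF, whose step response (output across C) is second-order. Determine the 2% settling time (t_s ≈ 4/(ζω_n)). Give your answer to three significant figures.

For a series RLC circuit (capacitor voltage as output), ω_n = 1/√(LC) = 1/√(19.8 mH · 3.11 µF) = 4030 rad/s.
ζ = (R/2)·√(C/L) = (95.0/2)·√(3.11 µF/19.8 mH) = 0.595.
t_s ≈ 4/(ζω_n) = 0.00167 s.

t_s ≈ 0.00167 s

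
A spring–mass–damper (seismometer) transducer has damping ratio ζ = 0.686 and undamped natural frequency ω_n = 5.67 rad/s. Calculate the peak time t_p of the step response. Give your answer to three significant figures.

The damped frequency is ω_d = ω_n√(1−ζ²) = 5.67·√(1−0.471) = 4.13 rad/s.
Peak time t_p = π/ω_d = π/4.13 = 0.762 s.

t_p ≈ 0.762 s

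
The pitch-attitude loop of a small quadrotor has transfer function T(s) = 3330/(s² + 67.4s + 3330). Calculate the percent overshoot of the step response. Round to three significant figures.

%OS ≈ 10.4%

Comparing the denominator to s² + 2ζω_n s + ω_n²: ω_n = √3330 = 57.7 rad/s, and 2ζω_n = 67.4 so ζ = 67.4/(2·57.7) = 0.584.
%OS = 100·exp(−πζ/√(1−ζ²)) = 10.4%.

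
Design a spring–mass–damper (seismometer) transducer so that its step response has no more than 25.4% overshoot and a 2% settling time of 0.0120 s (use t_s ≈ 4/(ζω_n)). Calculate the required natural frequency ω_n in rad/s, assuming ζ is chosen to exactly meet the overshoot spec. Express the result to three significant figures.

ζ = −ln(OS)/√(π² + (ln OS)²). With OS = 0.254, ln OS = −1.370 and ζ = 1.370/3.427 = 0.400.
Then ω_n = 4/(ζ t_s) = 4/(0.400 × 0.0120) = 834 rad/s.

ω_n ≈ 834 rad/s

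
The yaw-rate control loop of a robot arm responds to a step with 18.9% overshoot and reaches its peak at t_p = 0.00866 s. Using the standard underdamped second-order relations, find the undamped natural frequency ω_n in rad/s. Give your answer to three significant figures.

ζ from %OS: ζ = |ln 0.189|/√(π²+ln²0.189) = 0.469.
From t_p = π/ω_d, ω_d = π/0.00866 = 363 rad/s, so ω_n = ω_d/√(1−ζ²) = 411 rad/s.

ω_n ≈ 411 rad/s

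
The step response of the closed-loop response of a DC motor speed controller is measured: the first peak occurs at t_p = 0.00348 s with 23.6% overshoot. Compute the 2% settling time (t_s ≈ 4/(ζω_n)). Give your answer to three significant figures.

t_s ≈ 0.00964 s

ζ from %OS: ζ = |ln 0.236|/√(π²+ln²0.236) = 0.418.
t_p = π/ω_d ⇒ ω_d = 903 rad/s; then ω_n = ω_d/√(1−ζ²) = 994 rad/s.
t_s ≈ 4/(ζω_n) = 4/(0.418·994) = 0.00964 s.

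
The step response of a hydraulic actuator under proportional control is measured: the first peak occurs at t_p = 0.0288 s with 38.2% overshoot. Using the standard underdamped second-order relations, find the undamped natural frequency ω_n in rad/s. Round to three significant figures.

ω_n ≈ 114 rad/s

From the overshoot, ζ = −ln(OS)/√(π²+ln²(OS)) = 0.293.
t_p = π/ω_d ⇒ ω_d = 109 rad/s; then ω_n = ω_d/√(1−ζ²) = 114 rad/s.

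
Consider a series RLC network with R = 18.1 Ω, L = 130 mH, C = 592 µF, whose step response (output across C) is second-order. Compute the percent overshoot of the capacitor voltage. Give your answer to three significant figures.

%OS ≈ 8.87%

For a series RLC circuit (capacitor voltage as output), ω_n = 1/√(LC) = 1/√(130 mH · 592 µF) = 114 rad/s.
ζ = (R/2)·√(C/L) = (18.1/2)·√(592 µF/130 mH) = 0.611.
%OS = 100·exp(−πζ/√(1−ζ²)) = 8.87%.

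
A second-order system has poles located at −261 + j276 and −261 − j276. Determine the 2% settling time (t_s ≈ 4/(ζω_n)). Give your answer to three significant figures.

t_s ≈ 0.0153 s

For poles at −σ ± jω_d, ζω_n = σ = 261, so t_s ≈ 4/σ = 0.0153 s.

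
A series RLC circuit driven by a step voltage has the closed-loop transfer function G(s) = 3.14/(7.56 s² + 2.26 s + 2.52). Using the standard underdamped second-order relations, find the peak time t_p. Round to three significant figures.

t_p ≈ 5.63 s

Dividing through by 7.56: denominator becomes s² + 0.2989 s + 0.3333.
So ω_n = √0.3333 = 0.577 rad/s and ζ = 0.2989/(2·0.577) = 0.259.
ω_d = ω_n√(1−ζ²) = 0.558 rad/s. t_p = π/ω_d = 5.63 s.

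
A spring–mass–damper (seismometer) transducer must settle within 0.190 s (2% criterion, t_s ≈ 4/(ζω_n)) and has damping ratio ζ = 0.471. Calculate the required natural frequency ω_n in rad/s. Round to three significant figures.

Rearranging t_s ≈ 4/(ζω_n) gives ω_n = 4/(ζ·t_s) = 4/(0.471 × 0.190) = 44.7 rad/s.

ω_n ≈ 44.7 rad/s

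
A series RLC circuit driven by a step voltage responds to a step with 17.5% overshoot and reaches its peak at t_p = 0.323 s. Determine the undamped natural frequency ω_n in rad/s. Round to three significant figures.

From the overshoot, ζ = −ln(OS)/√(π²+ln²(OS)) = 0.485.
From t_p = π/ω_d, ω_d = π/0.323 = 9.73 rad/s, so ω_n = ω_d/√(1−ζ²) = 11.1 rad/s.

ω_n ≈ 11.1 rad/s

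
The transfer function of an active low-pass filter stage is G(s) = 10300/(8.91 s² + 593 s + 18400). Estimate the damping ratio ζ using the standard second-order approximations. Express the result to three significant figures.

ζ ≈ 0.732

Dividing through by 8.91: denominator becomes s² + 66.55 s + 2065.
So ω_n = √2065 = 45.4 rad/s and ζ = 66.55/(2·45.4) = 0.732.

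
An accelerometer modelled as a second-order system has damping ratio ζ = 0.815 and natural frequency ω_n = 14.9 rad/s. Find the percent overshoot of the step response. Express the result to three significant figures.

For an underdamped second-order system, %OS = 100·exp(−πζ/√(1−ζ²)).
πζ/√(1−ζ²) = π·0.815/√(1−0.664) = 4.419, so %OS = 100·e^(−4.419) = 1.21%.

%OS ≈ 1.21%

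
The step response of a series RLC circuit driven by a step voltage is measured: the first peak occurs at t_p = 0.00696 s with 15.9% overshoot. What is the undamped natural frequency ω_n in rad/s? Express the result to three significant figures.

ω_n ≈ 523 rad/s

From the overshoot, ζ = −ln(OS)/√(π²+ln²(OS)) = 0.505.
From t_p = π/ω_d, ω_d = π/0.00696 = 451 rad/s, so ω_n = ω_d/√(1−ζ²) = 523 rad/s.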